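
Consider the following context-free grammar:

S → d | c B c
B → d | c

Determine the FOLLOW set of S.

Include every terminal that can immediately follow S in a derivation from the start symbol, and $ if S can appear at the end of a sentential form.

We compute FOLLOW(S) using the standard algorithm.
FOLLOW(S) starts with {$}.
FIRST(B) = {c, d}
FIRST(S) = {c, d}
FOLLOW(B) = {c}
FOLLOW(S) = {$}
Therefore, FOLLOW(S) = {$}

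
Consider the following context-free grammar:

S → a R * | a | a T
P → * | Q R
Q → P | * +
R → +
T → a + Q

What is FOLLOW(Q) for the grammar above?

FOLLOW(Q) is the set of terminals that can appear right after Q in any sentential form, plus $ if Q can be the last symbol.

We compute FOLLOW(Q) using the standard algorithm.
FOLLOW(S) starts with {$}.
FIRST(P) = {*}
FIRST(Q) = {*}
FIRST(R) = {+}
FIRST(S) = {a}
FIRST(T) = {a}
FOLLOW(P) = {$, +}
FOLLOW(Q) = {$, +}
FOLLOW(R) = {$, *, +}
FOLLOW(S) = {$}
FOLLOW(T) = {$}
Therefore, FOLLOW(Q) = {$, +}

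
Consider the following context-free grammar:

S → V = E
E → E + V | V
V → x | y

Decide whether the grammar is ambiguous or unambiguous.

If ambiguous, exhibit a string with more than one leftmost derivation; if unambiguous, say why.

Unambiguous - every string in the language has a unique leftmost derivation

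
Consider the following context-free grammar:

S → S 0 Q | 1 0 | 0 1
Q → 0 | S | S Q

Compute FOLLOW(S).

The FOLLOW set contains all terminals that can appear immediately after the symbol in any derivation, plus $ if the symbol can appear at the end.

We compute FOLLOW(S) using the standard algorithm.
FOLLOW(S) starts with {$}.
FIRST(Q) = {0, 1}
FIRST(S) = {0, 1}
FOLLOW(Q) = {$, 0, 1}
FOLLOW(S) = {$, 0, 1}
Therefore, FOLLOW(S) = {$, 0, 1}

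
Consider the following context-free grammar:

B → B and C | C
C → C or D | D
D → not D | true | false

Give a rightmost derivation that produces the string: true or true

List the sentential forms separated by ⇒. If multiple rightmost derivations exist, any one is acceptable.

B ⇒ C ⇒ C or D ⇒ C or true ⇒ D or true ⇒ true or true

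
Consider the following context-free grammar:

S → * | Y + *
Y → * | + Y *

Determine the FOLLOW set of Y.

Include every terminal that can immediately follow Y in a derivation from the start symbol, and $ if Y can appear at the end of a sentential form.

We compute FOLLOW(Y) using the standard algorithm.
FOLLOW(S) starts with {$}.
FIRST(S) = {*, +}
FIRST(Y) = {*, +}
FOLLOW(S) = {$}
FOLLOW(Y) = {*, +}
Therefore, FOLLOW(Y) = {*, +}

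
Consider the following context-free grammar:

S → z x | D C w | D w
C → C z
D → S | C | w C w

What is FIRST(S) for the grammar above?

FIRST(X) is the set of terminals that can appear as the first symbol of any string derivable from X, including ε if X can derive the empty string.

We compute FIRST(S) using the standard algorithm.
FIRST(C) = {}
FIRST(D) = {w, z}
FIRST(S) = {w, z}
Therefore, FIRST(S) = {w, z}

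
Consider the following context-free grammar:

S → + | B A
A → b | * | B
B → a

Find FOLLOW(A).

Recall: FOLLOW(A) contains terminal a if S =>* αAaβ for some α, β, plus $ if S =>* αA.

We compute FOLLOW(A) using the standard algorithm.
FOLLOW(S) starts with {$}.
FIRST(A) = {*, a, b}
FIRST(B) = {a}
FIRST(S) = {+, a}
FOLLOW(A) = {$}
FOLLOW(B) = {$, *, a, b}
FOLLOW(S) = {$}
Therefore, FOLLOW(A) = {$}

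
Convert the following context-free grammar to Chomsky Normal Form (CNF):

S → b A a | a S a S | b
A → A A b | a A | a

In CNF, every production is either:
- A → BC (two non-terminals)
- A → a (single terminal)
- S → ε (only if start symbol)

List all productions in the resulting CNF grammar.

TB → b; TA → a; S → b; A → a; S → TB X0; X0 → A TA; S → TA X1; X1 → S X2; X2 → TA S; A → A X3; X3 → A TB; A → TA A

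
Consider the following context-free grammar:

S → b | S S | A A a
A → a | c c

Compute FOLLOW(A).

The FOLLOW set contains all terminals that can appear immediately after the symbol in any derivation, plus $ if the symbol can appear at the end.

We compute FOLLOW(A) using the standard algorithm.
FOLLOW(S) starts with {$}.
FIRST(A) = {a, c}
FIRST(S) = {a, b, c}
FOLLOW(A) = {a, c}
FOLLOW(S) = {$, a, b, c}
Therefore, FOLLOW(A) = {a, c}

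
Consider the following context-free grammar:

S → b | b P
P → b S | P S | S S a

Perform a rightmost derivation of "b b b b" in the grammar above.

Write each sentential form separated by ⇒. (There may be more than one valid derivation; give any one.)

S ⇒ b P ⇒ b P S ⇒ b P b ⇒ b b S b ⇒ b b b b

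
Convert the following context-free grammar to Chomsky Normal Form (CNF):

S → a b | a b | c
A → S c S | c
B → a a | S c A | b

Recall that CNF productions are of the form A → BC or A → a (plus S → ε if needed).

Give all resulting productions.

TA → a; TB → b; S → c; TC → c; A → c; B → b; S → TA TB; S → TA TB; A → S X0; X0 → TC S; B → TA TA; B → S X1; X1 → TC A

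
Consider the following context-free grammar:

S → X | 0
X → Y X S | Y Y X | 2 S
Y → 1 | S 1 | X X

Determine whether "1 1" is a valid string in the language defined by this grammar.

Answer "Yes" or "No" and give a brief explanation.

No - no valid derivation exists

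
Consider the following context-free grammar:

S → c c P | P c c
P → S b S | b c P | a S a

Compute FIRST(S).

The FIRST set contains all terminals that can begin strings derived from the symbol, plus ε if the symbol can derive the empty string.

We compute FIRST(S) using the standard algorithm.
FIRST(P) = {a, b, c}
FIRST(S) = {a, b, c}
Therefore, FIRST(S) = {a, b, c}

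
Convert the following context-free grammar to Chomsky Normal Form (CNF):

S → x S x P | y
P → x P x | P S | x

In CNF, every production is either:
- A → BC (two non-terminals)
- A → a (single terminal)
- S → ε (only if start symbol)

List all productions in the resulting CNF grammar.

TX → x; S → y; P → x; S → TX X0; X0 → S X1; X1 → TX P; P → TX X2; X2 → P TX; P → P S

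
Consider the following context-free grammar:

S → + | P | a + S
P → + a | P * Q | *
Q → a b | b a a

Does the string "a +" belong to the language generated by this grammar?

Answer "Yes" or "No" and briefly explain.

No - no valid derivation exists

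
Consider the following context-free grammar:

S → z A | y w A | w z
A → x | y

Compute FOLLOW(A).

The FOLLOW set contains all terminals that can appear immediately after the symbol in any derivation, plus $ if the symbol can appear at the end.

We compute FOLLOW(A) using the standard algorithm.
FOLLOW(S) starts with {$}.
FIRST(A) = {x, y}
FIRST(S) = {w, y, z}
FOLLOW(A) = {$}
FOLLOW(S) = {$}
Therefore, FOLLOW(A) = {$}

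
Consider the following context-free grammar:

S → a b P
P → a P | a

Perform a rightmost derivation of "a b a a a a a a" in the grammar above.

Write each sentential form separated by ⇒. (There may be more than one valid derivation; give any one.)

S ⇒ a b P ⇒ a b a P ⇒ a b a a P ⇒ a b a a a P ⇒ a b a a a a P ⇒ a b a a a a a P ⇒ a b a a a a a a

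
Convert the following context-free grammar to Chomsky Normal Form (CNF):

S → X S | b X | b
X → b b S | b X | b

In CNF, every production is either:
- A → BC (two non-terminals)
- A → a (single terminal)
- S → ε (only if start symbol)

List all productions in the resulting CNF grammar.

TB → b; S → b; X → b; S → X S; S → TB X; X → TB X0; X0 → TB S; X → TB X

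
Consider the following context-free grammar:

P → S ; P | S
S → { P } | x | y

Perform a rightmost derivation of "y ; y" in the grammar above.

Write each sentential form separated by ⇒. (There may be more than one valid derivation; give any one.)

P ⇒ S ; P ⇒ S ; S ⇒ S ; y ⇒ y ; y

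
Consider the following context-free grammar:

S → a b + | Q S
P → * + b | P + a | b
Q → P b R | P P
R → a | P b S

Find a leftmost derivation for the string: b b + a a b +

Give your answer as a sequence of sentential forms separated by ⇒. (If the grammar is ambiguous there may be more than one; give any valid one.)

S ⇒ Q S ⇒ P P S ⇒ b P S ⇒ b P + a S ⇒ b b + a S ⇒ b b + a a b +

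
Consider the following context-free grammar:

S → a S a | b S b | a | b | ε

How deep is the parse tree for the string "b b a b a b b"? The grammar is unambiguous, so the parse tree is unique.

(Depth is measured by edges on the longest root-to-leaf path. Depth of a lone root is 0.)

4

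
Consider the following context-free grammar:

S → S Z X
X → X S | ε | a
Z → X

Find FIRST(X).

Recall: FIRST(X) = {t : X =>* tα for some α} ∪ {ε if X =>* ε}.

We compute FIRST(X) using the standard algorithm.
FIRST(S) = {}
FIRST(X) = {a, ε}
FIRST(Z) = {a, ε}
Therefore, FIRST(X) = {a, ε}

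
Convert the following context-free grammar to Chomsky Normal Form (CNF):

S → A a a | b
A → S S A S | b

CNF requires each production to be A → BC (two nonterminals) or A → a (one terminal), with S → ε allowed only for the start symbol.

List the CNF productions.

TA → a; S → b; A → b; S → A X0; X0 → TA TA; A → S X1; X1 → S X2; X2 → A S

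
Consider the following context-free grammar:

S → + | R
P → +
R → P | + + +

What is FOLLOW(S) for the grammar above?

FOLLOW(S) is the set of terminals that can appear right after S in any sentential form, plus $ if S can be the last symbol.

We compute FOLLOW(S) using the standard algorithm.
FOLLOW(S) starts with {$}.
FIRST(P) = {+}
FIRST(R) = {+}
FIRST(S) = {+}
FOLLOW(P) = {$}
FOLLOW(R) = {$}
FOLLOW(S) = {$}
Therefore, FOLLOW(S) = {$}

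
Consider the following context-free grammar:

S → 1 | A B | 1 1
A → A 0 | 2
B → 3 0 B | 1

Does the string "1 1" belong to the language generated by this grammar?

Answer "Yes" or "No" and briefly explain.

Yes - a valid derivation exists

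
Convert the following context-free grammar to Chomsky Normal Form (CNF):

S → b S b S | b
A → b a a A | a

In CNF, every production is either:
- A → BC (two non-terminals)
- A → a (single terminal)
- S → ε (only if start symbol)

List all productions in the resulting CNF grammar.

TB → b; S → b; TA → a; A → a; S → TB X0; X0 → S X1; X1 → TB S; A → TB X2; X2 → TA X3; X3 → TA A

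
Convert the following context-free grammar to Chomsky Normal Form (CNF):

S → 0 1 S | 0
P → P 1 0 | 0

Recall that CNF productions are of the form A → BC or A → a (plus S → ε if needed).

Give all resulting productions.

T0 → 0; T1 → 1; S → 0; P → 0; S → T0 X0; X0 → T1 S; P → P X1; X1 → T1 T0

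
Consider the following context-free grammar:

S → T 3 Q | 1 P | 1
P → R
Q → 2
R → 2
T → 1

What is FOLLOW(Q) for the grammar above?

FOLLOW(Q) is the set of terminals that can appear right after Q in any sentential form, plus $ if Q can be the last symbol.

We compute FOLLOW(Q) using the standard algorithm.
FOLLOW(S) starts with {$}.
FIRST(P) = {2}
FIRST(Q) = {2}
FIRST(R) = {2}
FIRST(S) = {1}
FIRST(T) = {1}
FOLLOW(P) = {$}
FOLLOW(Q) = {$}
FOLLOW(R) = {$}
FOLLOW(S) = {$}
FOLLOW(T) = {3}
Therefore, FOLLOW(Q) = {$}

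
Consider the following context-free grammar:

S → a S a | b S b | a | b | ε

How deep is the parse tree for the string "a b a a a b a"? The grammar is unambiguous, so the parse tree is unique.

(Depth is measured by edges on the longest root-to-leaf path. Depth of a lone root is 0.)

4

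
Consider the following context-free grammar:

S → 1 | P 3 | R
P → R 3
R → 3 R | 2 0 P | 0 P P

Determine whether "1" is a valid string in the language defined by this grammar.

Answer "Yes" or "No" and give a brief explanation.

Yes - a valid derivation exists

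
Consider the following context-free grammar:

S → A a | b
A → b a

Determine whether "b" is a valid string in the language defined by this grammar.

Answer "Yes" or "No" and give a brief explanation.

Yes - a valid derivation exists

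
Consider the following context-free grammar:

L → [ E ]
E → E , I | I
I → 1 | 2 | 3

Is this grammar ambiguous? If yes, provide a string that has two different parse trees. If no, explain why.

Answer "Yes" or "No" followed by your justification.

No - the grammar is unambiguous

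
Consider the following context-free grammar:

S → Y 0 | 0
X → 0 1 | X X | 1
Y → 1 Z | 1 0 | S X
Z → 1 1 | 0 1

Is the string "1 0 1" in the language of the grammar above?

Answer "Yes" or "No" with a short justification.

No - no valid derivation exists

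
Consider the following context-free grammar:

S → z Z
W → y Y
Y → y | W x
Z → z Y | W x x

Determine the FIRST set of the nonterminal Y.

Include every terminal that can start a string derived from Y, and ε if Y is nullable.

We compute FIRST(Y) using the standard algorithm.
FIRST(S) = {z}
FIRST(W) = {y}
FIRST(Y) = {y}
FIRST(Z) = {y, z}
Therefore, FIRST(Y) = {y}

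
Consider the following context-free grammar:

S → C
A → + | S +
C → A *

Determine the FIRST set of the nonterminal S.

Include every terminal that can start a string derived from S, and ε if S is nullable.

We compute FIRST(S) using the standard algorithm.
FIRST(A) = {+}
FIRST(C) = {+}
FIRST(S) = {+}
Therefore, FIRST(S) = {+}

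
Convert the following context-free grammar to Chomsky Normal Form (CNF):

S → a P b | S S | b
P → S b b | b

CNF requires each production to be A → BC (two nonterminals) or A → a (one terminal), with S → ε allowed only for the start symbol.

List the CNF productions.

TA → a; TB → b; S → b; P → b; S → TA X0; X0 → P TB; S → S S; P → S X1; X1 → TB TB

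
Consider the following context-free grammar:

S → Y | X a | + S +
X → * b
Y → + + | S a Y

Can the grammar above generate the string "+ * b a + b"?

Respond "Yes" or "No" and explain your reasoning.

No - no valid derivation exists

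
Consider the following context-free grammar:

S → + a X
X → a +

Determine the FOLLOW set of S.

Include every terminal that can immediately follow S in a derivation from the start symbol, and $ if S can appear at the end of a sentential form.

We compute FOLLOW(S) using the standard algorithm.
FOLLOW(S) starts with {$}.
FIRST(S) = {+}
FIRST(X) = {a}
FOLLOW(S) = {$}
FOLLOW(X) = {$}
Therefore, FOLLOW(S) = {$}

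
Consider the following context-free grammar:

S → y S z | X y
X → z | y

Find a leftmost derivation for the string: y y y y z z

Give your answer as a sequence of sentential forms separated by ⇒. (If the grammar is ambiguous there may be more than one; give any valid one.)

S ⇒ y S z ⇒ y y S z z ⇒ y y X y z z ⇒ y y y y z z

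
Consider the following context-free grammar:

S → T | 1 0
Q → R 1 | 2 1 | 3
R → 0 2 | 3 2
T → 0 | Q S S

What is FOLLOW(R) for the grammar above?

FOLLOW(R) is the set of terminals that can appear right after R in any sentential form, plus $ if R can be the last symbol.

We compute FOLLOW(R) using the standard algorithm.
FOLLOW(S) starts with {$}.
FIRST(Q) = {0, 2, 3}
FIRST(R) = {0, 3}
FIRST(S) = {0, 1, 2, 3}
FIRST(T) = {0, 2, 3}
FOLLOW(Q) = {0, 1, 2, 3}
FOLLOW(R) = {1}
FOLLOW(S) = {$, 0, 1, 2, 3}
FOLLOW(T) = {$, 0, 1, 2, 3}
Therefore, FOLLOW(R) = {1}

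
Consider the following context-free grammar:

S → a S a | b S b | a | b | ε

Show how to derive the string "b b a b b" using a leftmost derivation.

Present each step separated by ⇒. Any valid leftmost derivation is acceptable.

S ⇒ b S b ⇒ b b S b b ⇒ b b a b b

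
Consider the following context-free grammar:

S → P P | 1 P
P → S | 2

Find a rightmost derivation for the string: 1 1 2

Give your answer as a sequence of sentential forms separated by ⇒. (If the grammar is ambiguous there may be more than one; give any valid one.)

S ⇒ 1 P ⇒ 1 S ⇒ 1 1 P ⇒ 1 1 2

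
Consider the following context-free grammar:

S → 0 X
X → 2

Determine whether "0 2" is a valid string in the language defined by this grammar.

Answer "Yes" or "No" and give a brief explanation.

Yes - a valid derivation exists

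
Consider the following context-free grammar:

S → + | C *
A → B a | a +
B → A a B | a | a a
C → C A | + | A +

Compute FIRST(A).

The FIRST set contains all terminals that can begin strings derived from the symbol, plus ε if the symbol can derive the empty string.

We compute FIRST(A) using the standard algorithm.
FIRST(A) = {a}
FIRST(B) = {a}
FIRST(C) = {+, a}
FIRST(S) = {+, a}
Therefore, FIRST(A) = {a}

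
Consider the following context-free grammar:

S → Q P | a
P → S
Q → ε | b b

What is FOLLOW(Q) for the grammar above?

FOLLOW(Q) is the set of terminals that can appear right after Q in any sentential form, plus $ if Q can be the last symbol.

We compute FOLLOW(Q) using the standard algorithm.
FOLLOW(S) starts with {$}.
FIRST(P) = {a, b}
FIRST(Q) = {b, ε}
FIRST(S) = {a, b}
FOLLOW(P) = {$}
FOLLOW(Q) = {a, b}
FOLLOW(S) = {$}
Therefore, FOLLOW(Q) = {a, b}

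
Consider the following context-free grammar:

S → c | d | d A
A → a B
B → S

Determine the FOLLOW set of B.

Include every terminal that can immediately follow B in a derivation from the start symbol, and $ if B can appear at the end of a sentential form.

We compute FOLLOW(B) using the standard algorithm.
FOLLOW(S) starts with {$}.
FIRST(A) = {a}
FIRST(B) = {c, d}
FIRST(S) = {c, d}
FOLLOW(A) = {$}
FOLLOW(B) = {$}
FOLLOW(S) = {$}
Therefore, FOLLOW(B) = {$}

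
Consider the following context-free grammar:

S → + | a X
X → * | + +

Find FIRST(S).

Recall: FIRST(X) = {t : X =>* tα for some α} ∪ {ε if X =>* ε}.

We compute FIRST(S) using the standard algorithm.
FIRST(S) = {+, a}
FIRST(X) = {*, +}
Therefore, FIRST(S) = {+, a}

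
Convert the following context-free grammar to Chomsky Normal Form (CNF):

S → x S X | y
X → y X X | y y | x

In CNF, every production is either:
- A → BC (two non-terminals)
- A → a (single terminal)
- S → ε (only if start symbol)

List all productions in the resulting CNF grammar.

TX → x; S → y; TY → y; X → x; S → TX X0; X0 → S X; X → TY X1; X1 → X X; X → TY TY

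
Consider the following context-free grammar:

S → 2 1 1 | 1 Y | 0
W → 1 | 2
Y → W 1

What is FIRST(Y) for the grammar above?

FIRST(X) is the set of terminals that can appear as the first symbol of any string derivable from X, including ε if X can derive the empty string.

We compute FIRST(Y) using the standard algorithm.
FIRST(S) = {0, 1, 2}
FIRST(W) = {1, 2}
FIRST(Y) = {1, 2}
Therefore, FIRST(Y) = {1, 2}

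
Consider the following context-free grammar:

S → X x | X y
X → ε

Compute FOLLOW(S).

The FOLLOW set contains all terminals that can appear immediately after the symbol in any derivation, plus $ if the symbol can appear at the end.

We compute FOLLOW(S) using the standard algorithm.
FOLLOW(S) starts with {$}.
FIRST(S) = {x, y}
FIRST(X) = {ε}
FOLLOW(S) = {$}
FOLLOW(X) = {x, y}
Therefore, FOLLOW(S) = {$}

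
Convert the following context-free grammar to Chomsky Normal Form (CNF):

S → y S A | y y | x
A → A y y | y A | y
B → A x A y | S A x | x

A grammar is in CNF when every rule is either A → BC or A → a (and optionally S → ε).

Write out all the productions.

TY → y; S → x; A → y; TX → x; B → x; S → TY X0; X0 → S A; S → TY TY; A → A X1; X1 → TY TY; A → TY A; B → A X2; X2 → TX X3; X3 → A TY; B → S X4; X4 → A TX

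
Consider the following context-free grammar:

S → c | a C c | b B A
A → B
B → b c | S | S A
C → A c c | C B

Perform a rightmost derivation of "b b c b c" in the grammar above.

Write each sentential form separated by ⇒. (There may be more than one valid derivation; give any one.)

S ⇒ b B A ⇒ b B B ⇒ b B b c ⇒ b b c b c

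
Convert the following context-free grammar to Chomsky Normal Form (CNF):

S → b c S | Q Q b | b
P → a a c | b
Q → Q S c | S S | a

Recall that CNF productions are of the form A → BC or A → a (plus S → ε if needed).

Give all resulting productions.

TB → b; TC → c; S → b; TA → a; P → b; Q → a; S → TB X0; X0 → TC S; S → Q X1; X1 → Q TB; P → TA X2; X2 → TA TC; Q → Q X3; X3 → S TC; Q → S S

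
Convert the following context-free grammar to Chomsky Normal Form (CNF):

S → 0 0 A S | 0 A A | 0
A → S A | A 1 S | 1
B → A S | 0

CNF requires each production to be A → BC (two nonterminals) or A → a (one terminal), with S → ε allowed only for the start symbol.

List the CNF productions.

T0 → 0; S → 0; T1 → 1; A → 1; B → 0; S → T0 X0; X0 → T0 X1; X1 → A S; S → T0 X2; X2 → A A; A → S A; A → A X3; X3 → T1 S; B → A S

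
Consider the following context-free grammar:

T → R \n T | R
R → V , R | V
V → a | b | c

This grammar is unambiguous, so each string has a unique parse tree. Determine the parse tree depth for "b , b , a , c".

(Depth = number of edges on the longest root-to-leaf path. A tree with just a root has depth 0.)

6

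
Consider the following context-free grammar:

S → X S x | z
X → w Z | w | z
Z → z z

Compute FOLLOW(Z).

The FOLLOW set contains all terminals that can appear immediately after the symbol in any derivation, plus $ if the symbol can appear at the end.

We compute FOLLOW(Z) using the standard algorithm.
FOLLOW(S) starts with {$}.
FIRST(S) = {w, z}
FIRST(X) = {w, z}
FIRST(Z) = {z}
FOLLOW(S) = {$, x}
FOLLOW(X) = {w, z}
FOLLOW(Z) = {w, z}
Therefore, FOLLOW(Z) = {w, z}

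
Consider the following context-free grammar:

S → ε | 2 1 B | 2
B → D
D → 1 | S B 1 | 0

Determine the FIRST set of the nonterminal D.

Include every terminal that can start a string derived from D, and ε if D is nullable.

We compute FIRST(D) using the standard algorithm.
FIRST(B) = {0, 1, 2}
FIRST(D) = {0, 1, 2}
FIRST(S) = {2, ε}
Therefore, FIRST(D) = {0, 1, 2}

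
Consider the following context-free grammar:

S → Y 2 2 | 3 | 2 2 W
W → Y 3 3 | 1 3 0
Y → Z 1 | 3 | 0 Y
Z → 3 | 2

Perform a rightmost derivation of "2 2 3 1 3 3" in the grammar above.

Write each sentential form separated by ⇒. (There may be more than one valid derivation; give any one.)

S ⇒ 2 2 W ⇒ 2 2 Y 3 3 ⇒ 2 2 Z 1 3 3 ⇒ 2 2 3 1 3 3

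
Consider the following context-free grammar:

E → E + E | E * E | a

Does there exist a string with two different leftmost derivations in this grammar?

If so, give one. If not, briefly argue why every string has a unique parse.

Yes - the string 'a + a * a * a * a * a' has two distinct leftmost derivations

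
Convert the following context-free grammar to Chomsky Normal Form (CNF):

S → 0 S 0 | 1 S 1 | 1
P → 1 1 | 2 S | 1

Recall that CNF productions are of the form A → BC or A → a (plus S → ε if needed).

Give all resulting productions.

T0 → 0; T1 → 1; S → 1; T2 → 2; P → 1; S → T0 X0; X0 → S T0; S → T1 X1; X1 → S T1; P → T1 T1; P → T2 S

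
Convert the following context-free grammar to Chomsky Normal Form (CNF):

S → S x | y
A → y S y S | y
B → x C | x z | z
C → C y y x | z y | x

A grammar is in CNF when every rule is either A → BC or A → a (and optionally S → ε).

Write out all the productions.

TX → x; S → y; TY → y; A → y; TZ → z; B → z; C → x; S → S TX; A → TY X0; X0 → S X1; X1 → TY S; B → TX C; B → TX TZ; C → C X2; X2 → TY X3; X3 → TY TX; C → TZ TY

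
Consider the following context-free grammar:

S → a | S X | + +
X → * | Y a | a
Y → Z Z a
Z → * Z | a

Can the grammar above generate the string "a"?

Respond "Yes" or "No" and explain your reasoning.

Yes - a valid derivation exists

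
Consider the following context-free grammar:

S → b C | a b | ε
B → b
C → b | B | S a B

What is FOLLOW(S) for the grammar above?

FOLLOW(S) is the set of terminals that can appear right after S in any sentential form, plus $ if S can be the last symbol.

We compute FOLLOW(S) using the standard algorithm.
FOLLOW(S) starts with {$}.
FIRST(B) = {b}
FIRST(C) = {a, b}
FIRST(S) = {a, b, ε}
FOLLOW(B) = {$, a}
FOLLOW(C) = {$, a}
FOLLOW(S) = {$, a}
Therefore, FOLLOW(S) = {$, a}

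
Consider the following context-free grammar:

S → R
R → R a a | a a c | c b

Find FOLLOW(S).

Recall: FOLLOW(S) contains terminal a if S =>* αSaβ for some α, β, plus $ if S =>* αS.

We compute FOLLOW(S) using the standard algorithm.
FOLLOW(S) starts with {$}.
FIRST(R) = {a, c}
FIRST(S) = {a, c}
FOLLOW(R) = {$, a}
FOLLOW(S) = {$}
Therefore, FOLLOW(S) = {$}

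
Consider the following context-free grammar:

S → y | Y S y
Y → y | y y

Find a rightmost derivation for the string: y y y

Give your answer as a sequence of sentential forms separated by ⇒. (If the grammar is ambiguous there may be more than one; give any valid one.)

S ⇒ Y S y ⇒ Y y y ⇒ y y y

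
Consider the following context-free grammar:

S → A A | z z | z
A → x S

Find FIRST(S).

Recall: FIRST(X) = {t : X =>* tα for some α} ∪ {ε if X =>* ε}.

We compute FIRST(S) using the standard algorithm.
FIRST(A) = {x}
FIRST(S) = {x, z}
Therefore, FIRST(S) = {x, z}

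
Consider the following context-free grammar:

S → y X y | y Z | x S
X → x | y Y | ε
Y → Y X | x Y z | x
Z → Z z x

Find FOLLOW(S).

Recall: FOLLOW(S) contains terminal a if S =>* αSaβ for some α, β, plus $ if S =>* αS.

We compute FOLLOW(S) using the standard algorithm.
FOLLOW(S) starts with {$}.
FIRST(S) = {x, y}
FIRST(X) = {x, y, ε}
FIRST(Y) = {x}
FIRST(Z) = {}
FOLLOW(S) = {$}
FOLLOW(X) = {x, y, z}
FOLLOW(Y) = {x, y, z}
FOLLOW(Z) = {$, z}
Therefore, FOLLOW(S) = {$}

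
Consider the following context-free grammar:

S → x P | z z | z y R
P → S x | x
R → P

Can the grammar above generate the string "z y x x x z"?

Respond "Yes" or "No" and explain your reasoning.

No - no valid derivation exists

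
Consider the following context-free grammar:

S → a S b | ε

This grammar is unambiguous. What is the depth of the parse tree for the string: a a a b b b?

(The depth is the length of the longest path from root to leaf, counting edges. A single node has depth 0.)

4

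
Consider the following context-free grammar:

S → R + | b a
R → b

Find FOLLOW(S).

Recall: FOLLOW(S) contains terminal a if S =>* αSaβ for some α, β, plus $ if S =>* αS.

We compute FOLLOW(S) using the standard algorithm.
FOLLOW(S) starts with {$}.
FIRST(R) = {b}
FIRST(S) = {b}
FOLLOW(R) = {+}
FOLLOW(S) = {$}
Therefore, FOLLOW(S) = {$}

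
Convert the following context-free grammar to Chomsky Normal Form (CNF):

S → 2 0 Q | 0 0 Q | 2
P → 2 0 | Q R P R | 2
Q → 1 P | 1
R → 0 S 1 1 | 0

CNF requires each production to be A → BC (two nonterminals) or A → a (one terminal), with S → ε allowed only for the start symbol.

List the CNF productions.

T2 → 2; T0 → 0; S → 2; P → 2; T1 → 1; Q → 1; R → 0; S → T2 X0; X0 → T0 Q; S → T0 X1; X1 → T0 Q; P → T2 T0; P → Q X2; X2 → R X3; X3 → P R; Q → T1 P; R → T0 X4; X4 → S X5; X5 → T1 T1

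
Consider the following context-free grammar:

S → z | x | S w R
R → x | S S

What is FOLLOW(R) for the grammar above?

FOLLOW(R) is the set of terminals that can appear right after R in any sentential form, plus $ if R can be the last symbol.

We compute FOLLOW(R) using the standard algorithm.
FOLLOW(S) starts with {$}.
FIRST(R) = {x, z}
FIRST(S) = {x, z}
FOLLOW(R) = {$, w, x, z}
FOLLOW(S) = {$, w, x, z}
Therefore, FOLLOW(R) = {$, w, x, z}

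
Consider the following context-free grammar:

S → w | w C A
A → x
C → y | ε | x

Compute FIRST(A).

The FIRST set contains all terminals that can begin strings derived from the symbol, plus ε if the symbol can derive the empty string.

We compute FIRST(A) using the standard algorithm.
FIRST(A) = {x}
FIRST(C) = {x, y, ε}
FIRST(S) = {w}
Therefore, FIRST(A) = {x}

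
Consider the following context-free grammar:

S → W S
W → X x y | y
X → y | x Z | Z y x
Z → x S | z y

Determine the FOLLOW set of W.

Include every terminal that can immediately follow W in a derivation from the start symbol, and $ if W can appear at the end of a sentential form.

We compute FOLLOW(W) using the standard algorithm.
FOLLOW(S) starts with {$}.
FIRST(S) = {x, y, z}
FIRST(W) = {x, y, z}
FIRST(X) = {x, y, z}
FIRST(Z) = {x, z}
FOLLOW(S) = {$, x, y}
FOLLOW(W) = {x, y, z}
FOLLOW(X) = {x}
FOLLOW(Z) = {x, y}
Therefore, FOLLOW(W) = {x, y, z}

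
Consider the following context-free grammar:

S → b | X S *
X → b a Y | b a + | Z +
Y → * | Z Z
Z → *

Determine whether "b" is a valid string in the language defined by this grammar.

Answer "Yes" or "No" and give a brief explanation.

Yes - a valid derivation exists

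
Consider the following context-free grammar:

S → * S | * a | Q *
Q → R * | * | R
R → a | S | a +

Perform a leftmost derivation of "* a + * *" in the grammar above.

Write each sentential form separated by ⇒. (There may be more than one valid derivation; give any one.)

S ⇒ * S ⇒ * Q * ⇒ * R * * ⇒ * a + * *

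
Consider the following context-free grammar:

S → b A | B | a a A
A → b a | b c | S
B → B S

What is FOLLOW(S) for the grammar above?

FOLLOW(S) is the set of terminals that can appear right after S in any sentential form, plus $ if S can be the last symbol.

We compute FOLLOW(S) using the standard algorithm.
FOLLOW(S) starts with {$}.
FIRST(A) = {a, b}
FIRST(B) = {}
FIRST(S) = {a, b}
FOLLOW(A) = {$, a, b}
FOLLOW(B) = {$, a, b}
FOLLOW(S) = {$, a, b}
Therefore, FOLLOW(S) = {$, a, b}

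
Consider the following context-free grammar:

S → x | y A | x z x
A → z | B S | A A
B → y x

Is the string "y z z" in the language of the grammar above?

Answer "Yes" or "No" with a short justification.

Yes - a valid derivation exists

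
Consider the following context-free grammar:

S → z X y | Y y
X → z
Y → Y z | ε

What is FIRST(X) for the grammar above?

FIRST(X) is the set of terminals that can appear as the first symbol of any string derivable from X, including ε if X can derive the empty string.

We compute FIRST(X) using the standard algorithm.
FIRST(S) = {y, z}
FIRST(X) = {z}
FIRST(Y) = {z, ε}
Therefore, FIRST(X) = {z}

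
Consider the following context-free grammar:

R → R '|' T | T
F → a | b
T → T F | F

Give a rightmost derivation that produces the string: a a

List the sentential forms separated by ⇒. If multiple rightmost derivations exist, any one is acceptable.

R ⇒ T ⇒ T F ⇒ T a ⇒ F a ⇒ a a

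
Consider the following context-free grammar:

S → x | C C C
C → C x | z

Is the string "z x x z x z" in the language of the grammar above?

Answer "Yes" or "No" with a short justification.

Yes - a valid derivation exists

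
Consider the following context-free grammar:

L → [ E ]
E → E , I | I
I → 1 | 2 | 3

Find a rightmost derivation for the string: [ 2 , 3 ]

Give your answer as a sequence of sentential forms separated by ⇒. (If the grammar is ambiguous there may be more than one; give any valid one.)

L ⇒ [ E ] ⇒ [ E , I ] ⇒ [ E , 3 ] ⇒ [ I , 3 ] ⇒ [ 2 , 3 ]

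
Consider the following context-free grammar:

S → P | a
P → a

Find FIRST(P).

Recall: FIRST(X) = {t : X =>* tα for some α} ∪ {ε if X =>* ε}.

We compute FIRST(P) using the standard algorithm.
FIRST(P) = {a}
FIRST(S) = {a}
Therefore, FIRST(P) = {a}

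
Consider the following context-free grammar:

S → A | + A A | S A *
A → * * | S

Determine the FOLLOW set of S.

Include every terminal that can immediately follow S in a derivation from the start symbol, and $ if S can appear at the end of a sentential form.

We compute FOLLOW(S) using the standard algorithm.
FOLLOW(S) starts with {$}.
FIRST(A) = {*, +}
FIRST(S) = {*, +}
FOLLOW(A) = {$, *, +}
FOLLOW(S) = {$, *, +}
Therefore, FOLLOW(S) = {$, *, +}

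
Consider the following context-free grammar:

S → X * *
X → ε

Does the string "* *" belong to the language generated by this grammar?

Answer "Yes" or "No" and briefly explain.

Yes - a valid derivation exists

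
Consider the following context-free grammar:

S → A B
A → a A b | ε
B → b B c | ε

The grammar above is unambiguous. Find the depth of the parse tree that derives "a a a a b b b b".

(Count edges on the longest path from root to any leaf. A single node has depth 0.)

6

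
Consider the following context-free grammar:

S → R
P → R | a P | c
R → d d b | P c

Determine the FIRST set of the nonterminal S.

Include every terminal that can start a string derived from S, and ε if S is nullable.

We compute FIRST(S) using the standard algorithm.
FIRST(P) = {a, c, d}
FIRST(R) = {a, c, d}
FIRST(S) = {a, c, d}
Therefore, FIRST(S) = {a, c, d}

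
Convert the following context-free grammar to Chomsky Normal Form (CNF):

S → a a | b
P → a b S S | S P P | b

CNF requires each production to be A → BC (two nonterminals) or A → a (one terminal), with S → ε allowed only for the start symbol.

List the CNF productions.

TA → a; S → b; TB → b; P → b; S → TA TA; P → TA X0; X0 → TB X1; X1 → S S; P → S X2; X2 → P P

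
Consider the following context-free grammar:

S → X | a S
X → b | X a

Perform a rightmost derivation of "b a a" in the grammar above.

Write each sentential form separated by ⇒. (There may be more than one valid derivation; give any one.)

S ⇒ X ⇒ X a ⇒ X a a ⇒ b a a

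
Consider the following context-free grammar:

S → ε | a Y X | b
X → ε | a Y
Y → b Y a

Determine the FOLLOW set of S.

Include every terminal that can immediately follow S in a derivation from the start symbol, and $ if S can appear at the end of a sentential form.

We compute FOLLOW(S) using the standard algorithm.
FOLLOW(S) starts with {$}.
FIRST(S) = {a, b, ε}
FIRST(X) = {a, ε}
FIRST(Y) = {b}
FOLLOW(S) = {$}
FOLLOW(X) = {$}
FOLLOW(Y) = {$, a}
Therefore, FOLLOW(S) = {$}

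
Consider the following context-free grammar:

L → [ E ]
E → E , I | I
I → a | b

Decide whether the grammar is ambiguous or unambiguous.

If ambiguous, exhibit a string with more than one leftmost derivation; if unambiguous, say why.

Unambiguous - every string in the language has a unique leftmost derivation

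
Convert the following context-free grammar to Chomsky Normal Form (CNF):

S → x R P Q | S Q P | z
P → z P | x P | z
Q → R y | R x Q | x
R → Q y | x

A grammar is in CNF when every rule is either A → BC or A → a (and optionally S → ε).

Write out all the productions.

TX → x; S → z; TZ → z; P → z; TY → y; Q → x; R → x; S → TX X0; X0 → R X1; X1 → P Q; S → S X2; X2 → Q P; P → TZ P; P → TX P; Q → R TY; Q → R X3; X3 → TX Q; R → Q TY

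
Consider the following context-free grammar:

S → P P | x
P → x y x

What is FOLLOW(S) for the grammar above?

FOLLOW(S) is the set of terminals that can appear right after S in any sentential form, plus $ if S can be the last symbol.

We compute FOLLOW(S) using the standard algorithm.
FOLLOW(S) starts with {$}.
FIRST(P) = {x}
FIRST(S) = {x}
FOLLOW(P) = {$, x}
FOLLOW(S) = {$}
Therefore, FOLLOW(S) = {$}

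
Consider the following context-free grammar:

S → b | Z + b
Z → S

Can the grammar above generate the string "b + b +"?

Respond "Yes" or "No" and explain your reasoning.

No - no valid derivation exists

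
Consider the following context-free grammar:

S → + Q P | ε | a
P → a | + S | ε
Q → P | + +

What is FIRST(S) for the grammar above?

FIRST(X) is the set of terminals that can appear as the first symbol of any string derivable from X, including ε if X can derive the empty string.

We compute FIRST(S) using the standard algorithm.
FIRST(P) = {+, a, ε}
FIRST(Q) = {+, a, ε}
FIRST(S) = {+, a, ε}
Therefore, FIRST(S) = {+, a, ε}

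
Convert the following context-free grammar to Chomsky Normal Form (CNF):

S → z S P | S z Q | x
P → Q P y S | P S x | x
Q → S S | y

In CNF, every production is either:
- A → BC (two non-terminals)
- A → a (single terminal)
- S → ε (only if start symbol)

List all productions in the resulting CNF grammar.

TZ → z; S → x; TY → y; TX → x; P → x; Q → y; S → TZ X0; X0 → S P; S → S X1; X1 → TZ Q; P → Q X2; X2 → P X3; X3 → TY S; P → P X4; X4 → S TX; Q → S S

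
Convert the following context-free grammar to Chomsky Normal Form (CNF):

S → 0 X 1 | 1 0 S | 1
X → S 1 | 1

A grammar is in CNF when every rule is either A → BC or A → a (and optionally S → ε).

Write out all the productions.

T0 → 0; T1 → 1; S → 1; X → 1; S → T0 X0; X0 → X T1; S → T1 X1; X1 → T0 S; X → S T1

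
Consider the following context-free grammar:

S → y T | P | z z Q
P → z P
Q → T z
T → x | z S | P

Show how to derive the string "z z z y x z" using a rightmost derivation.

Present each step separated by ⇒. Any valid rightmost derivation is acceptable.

S ⇒ z z Q ⇒ z z T z ⇒ z z z S z ⇒ z z z y T z ⇒ z z z y x z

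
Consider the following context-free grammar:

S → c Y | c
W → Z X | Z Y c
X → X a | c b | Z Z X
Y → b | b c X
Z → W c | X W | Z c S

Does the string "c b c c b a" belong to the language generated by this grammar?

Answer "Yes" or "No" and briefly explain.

Yes - a valid derivation exists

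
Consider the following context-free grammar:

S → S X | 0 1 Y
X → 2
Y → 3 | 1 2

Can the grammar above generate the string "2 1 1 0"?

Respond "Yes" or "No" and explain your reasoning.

No - no valid derivation exists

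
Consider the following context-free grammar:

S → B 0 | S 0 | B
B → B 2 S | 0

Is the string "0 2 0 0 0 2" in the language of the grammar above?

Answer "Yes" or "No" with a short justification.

No - no valid derivation exists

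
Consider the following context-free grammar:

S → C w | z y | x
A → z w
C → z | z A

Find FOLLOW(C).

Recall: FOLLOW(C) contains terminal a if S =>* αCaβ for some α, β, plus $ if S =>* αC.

We compute FOLLOW(C) using the standard algorithm.
FOLLOW(S) starts with {$}.
FIRST(A) = {z}
FIRST(C) = {z}
FIRST(S) = {x, z}
FOLLOW(A) = {w}
FOLLOW(C) = {w}
FOLLOW(S) = {$}
Therefore, FOLLOW(C) = {w}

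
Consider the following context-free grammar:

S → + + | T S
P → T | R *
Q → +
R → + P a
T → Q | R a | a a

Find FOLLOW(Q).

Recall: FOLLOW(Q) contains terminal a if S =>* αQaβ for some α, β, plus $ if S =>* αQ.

We compute FOLLOW(Q) using the standard algorithm.
FOLLOW(S) starts with {$}.
FIRST(P) = {+, a}
FIRST(Q) = {+}
FIRST(R) = {+}
FIRST(S) = {+, a}
FIRST(T) = {+, a}
FOLLOW(P) = {a}
FOLLOW(Q) = {+, a}
FOLLOW(R) = {*, a}
FOLLOW(S) = {$}
FOLLOW(T) = {+, a}
Therefore, FOLLOW(Q) = {+, a}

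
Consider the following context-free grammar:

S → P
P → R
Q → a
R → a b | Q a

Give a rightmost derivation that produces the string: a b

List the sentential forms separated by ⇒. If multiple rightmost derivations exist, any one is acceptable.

S ⇒ P ⇒ R ⇒ a b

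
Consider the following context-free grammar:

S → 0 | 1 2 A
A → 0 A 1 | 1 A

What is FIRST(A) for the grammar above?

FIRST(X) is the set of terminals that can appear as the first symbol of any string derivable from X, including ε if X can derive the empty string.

We compute FIRST(A) using the standard algorithm.
FIRST(A) = {0, 1}
FIRST(S) = {0, 1}
Therefore, FIRST(A) = {0, 1}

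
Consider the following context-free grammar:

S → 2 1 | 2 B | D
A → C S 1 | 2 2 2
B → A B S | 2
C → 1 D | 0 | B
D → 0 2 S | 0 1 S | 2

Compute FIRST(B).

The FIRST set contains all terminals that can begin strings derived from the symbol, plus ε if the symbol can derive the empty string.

We compute FIRST(B) using the standard algorithm.
FIRST(A) = {0, 1, 2}
FIRST(B) = {0, 1, 2}
FIRST(C) = {0, 1, 2}
FIRST(D) = {0, 2}
FIRST(S) = {0, 2}
Therefore, FIRST(B) = {0, 1, 2}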